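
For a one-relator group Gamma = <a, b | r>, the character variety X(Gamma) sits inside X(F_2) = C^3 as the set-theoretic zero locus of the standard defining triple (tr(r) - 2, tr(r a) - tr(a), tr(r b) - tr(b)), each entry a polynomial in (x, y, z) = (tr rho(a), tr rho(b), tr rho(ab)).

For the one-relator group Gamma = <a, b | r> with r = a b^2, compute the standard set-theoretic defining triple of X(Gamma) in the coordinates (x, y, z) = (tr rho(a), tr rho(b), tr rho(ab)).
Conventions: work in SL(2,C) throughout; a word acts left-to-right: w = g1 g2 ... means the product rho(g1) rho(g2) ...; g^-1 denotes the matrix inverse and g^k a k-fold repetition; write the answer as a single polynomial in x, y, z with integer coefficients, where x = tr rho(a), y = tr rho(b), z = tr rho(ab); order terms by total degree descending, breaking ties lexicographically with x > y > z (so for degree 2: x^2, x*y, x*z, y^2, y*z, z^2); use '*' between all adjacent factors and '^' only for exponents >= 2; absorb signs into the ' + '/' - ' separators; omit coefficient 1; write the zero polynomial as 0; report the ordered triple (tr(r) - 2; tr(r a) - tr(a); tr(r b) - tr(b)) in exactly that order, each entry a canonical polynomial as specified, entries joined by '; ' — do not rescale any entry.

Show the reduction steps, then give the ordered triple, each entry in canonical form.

y*z - x - 2; x*y*z - x^2 - y^2 - x + 2; y^2*z - x*y - y - z

and tr(a b^2) = tr(b) tr(a b) - tr(a)   [square of b] = y*z - x
and tr(a^2 b) = tr(a) tr(b a) - tr(b)  (reduce the a square) = x*z - y
next, tr(a^2) = tr(a) tr(a) - tr(1)  (reduce the a square) = x^2 - 2
tr(a b^2 a) = tr(b) tr(a^2 b) - tr(a^2)  (reduce the b square) = x*y*z - x^2 - y^2 + 2
next, tr(a b^3) = tr(b) tr(a b^2) - tr(a b) = y^2*z - x*y - z
assemble the triple (tr(r) - 2; tr(r a) - x; tr(r b) - y)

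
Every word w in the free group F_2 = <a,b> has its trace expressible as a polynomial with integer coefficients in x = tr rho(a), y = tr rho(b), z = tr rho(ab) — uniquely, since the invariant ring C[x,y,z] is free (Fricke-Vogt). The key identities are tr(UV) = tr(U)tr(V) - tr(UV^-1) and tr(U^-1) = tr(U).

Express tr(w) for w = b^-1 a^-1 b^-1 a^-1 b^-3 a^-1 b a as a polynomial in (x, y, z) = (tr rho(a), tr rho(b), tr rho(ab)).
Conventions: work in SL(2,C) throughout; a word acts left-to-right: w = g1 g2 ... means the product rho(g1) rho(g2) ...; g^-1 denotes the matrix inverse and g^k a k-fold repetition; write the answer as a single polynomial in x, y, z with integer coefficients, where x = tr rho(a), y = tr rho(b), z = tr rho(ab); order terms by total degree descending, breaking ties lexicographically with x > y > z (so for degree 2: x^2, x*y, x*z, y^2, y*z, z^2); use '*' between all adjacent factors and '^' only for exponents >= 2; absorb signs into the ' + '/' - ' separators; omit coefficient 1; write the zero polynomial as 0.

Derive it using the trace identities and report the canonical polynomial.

trace(b^-1) = trace(b) = y
trace(b^-1 a) = trace(a) * trace(b) - trace(a b) = x*y - z
trace(a^-1 b^-1) = trace(b^-1) * trace(a) - trace(b^-1 a) = z
trace(a^-2 b^-1) = trace(a^-1 b^-1) * trace(a) - trace(a^-1 b^-1 a) = x*z - y
trace(a^-2) = trace(a^-1) * trace(a) - trace(1) = x^2 - 2
trace(a^-2 b^-2) = trace(a^-2 b^-1) * trace(b) - trace(a^-2) = x*y*z - x^2 - y^2 + 2
trace(a^-1 b^-3 a^-1) = trace(a^-2 b^-2) * trace(b) - trace(a^-2 b^-1) = x*y^2*z - x^2*y - y^3 - x*z + 3*y
trace(a b a b) = trace(a b) * trace(a b) - trace(1) = z^2 - 2
trace(b^-1 a b a) = trace(a b a) * trace(b) - trace(a b a b) = x*y*z - y^2 - z^2 + 2
trace(a b a^-1 b^-1) = trace(b^-1 a b) * trace(a) - trace(b^-1 a b a) = -x*y*z + x^2 + y^2 + z^2 - 2
trace(b a b) = trace(b) * trace(a b) - trace(a) = y*z - x
trace(a b a b a) = trace(a) * trace(b a b a) - trace(b a b) = x*z^2 - y*z - x
trace(a b a b a b) = trace(a b) * trace(a b a b) - trace(a^-1 b^-1) = z^3 - 3*z
trace(b^-1 a b a b a) = trace(a b a b a) * trace(b) - trace(a b a b a b) = x*y*z^2 - y^2*z - z^3 - x*y + 3*z
trace(b^-2 a b a b a) = trace(b^-1 a b a b a) * trace(b) - trace(b^-1 a b a b a b) = x*y^2*z^2 - y^3*z - y*z^3 - x*y^2 - x*z^2 + 4*y*z + x
trace(b a b a^-1 b^-2 a) = trace(b^-2 a b a b) * trace(a) - trace(b^-2 a b a b a) = -x*y^2*z^2 + x^2*y*z + y^3*z + y*z^3 - 4*y*z + x
trace(a^-1 b^-2 a^-1 b a b) = trace(b a b a^-1 b^-2) * trace(a) - trace(b a b a^-1 b^-2 a) = x*y^2*z^2 - 2*x^2*y*z - y^3*z - y*z^3 + x^3 + x*y^2 + x*z^2 + 4*y*z - 3*x
trace(b^-2 a^-1 b a b a^-2) = trace(a^-1 b^-2 a^-1 b a b) * trace(a) - trace(a^-1 b^-2 a^-1 b a b a) = x^2*y^2*z^2 - 2*x^3*y*z - x*y^3*z - x*y*z^3 + x^4 + x^2*y^2 + x^2*z^2 + 5*x*y*z - 4*x^2 - y^2 - z^2 + 2
trace(b a b a^-1) = trace(b a b) * trace(a) - trace(b a b a) = x*y*z - x^2 - z^2 + 2
trace(a^-1 b a b a^-1) = trace(b a b a^-1) * trace(a) - trace(b a b) = x^2*y*z - x^3 - x*z^2 - y*z + 3*x
trace(b^2 a b) = trace(b) * trace(a b^2) - trace(a b) = y^2*z - x*y - z
trace(b^2 a b a) = trace(b) * trace(a b a b) - trace(a b a) = y*z^2 - x*z - y
trace(b a b a^-1 b) = trace(b^2 a b) * trace(a) - trace(b^2 a b a) = x*y^2*z - x^2*y - y*z^2 + y
trace(b a b a^-1 b a) = trace(b a b a b) * trace(a) - trace(b a b a b a) = x*y*z^2 - x^2*z - z^3 - x*y + 3*z
trace(a^-1 b a b a^-1 b) = trace(b a b a^-1 b) * trace(a) - trace(b a b a^-1 b a) = x^2*y^2*z - x^3*y - 2*x*y*z^2 + x^2*z + z^3 + 2*x*y - 3*z
trace(a^-1 b^-1 a^-1 b a b) = trace(a^-1 b a b a^-1) * trace(b) - trace(a^-1 b a b a^-1 b) = x*y*z^2 - x^2*z - y^2*z - z^3 + x*y + 3*z
trace(b^-1 a^-1 b a b a^-2) = trace(a^-1 b^-1 a^-1 b a b) * trace(a) - trace(a^-1 b^-1 a^-1 b a b a) = x^2*y*z^2 - x^3*z - x*y^2*z - x*z^3 + x^2*y + 3*x*z - y
trace(a^-1 b^-3 a^-1 b a b a^-1) = trace(b^-2 a^-1 b a b a^-2) * trace(b) - trace(b^-2 a^-1 b a b a^-2 b) = x^2*y^3*z^2 - 2*x^3*y^2*z - x*y^4*z - x*y^2*z^3 + x^4*y + x^2*y^3 + x^3*z + 6*x*y^2*z + x*z^3 - 5*x^2*y - y^3 - y*z^2 - 3*x*z + 3*y
trace(b a b^2 a b) = trace(b) * trace(a b^2 a b) - trace(a b^2 a) = y^2*z^2 - 2*x*y*z + x^2 - 2
trace(b a b^2 a b a) = trace(b) * trace(a b a b a b) - trace(a b a b a) = y*z^3 - x*z^2 - 2*y*z + x
trace(a^-1 b a b^2 a b) = trace(b a b^2 a b) * trace(a) - trace(b a b^2 a b a) = x*y^2*z^2 - 2*x^2*y*z - y*z^3 + x^3 + x*z^2 + 2*y*z - 3*x
trace(b a b^-1 a^-1 b a b) = trace(a^-1 b a b^2 a) * trace(b) - trace(a^-1 b a b^2 a b) = -x*y^2*z^2 + 2*x^2*y*z + y^3*z + y*z^3 - x^3 - x*y^2 - x*z^2 - 3*y*z + 3*x
trace(b a b a b a b a) = trace(b a b a) * trace(b a b a) - trace(1) = z^4 - 4*z^2 + 2
trace(a^-1 b a b a b a b) = trace(b a b a b a b) * trace(a) - trace(b a b a b a b a) = x*y*z^3 - x^2*z^2 - z^4 - 2*x*y*z + x^2 + 4*z^2 - 2
trace(b a b^-1 a^-1 b a b a) = trace(a^-1 b a b a b a) * trace(b) - trace(a^-1 b a b a b a b) = -x*y*z^3 + x^2*z^2 + y^2*z^2 + z^4 + x*y*z - x^2 - y^2 - 4*z^2 + 2
trace(a^-1 b a b a^-1 b a b^-1) = trace(b a b^-1 a^-1 b a b) * trace(a) - trace(b a b^-1 a^-1 b a b a) = -x^2*y^2*z^2 + 2*x^3*y*z + x*y^3*z + 2*x*y*z^3 - x^4 - x^2*y^2 - 2*x^2*z^2 - y^2*z^2 - z^4 - 4*x*y*z + 4*x^2 + y^2 + 4*z^2 - 2
trace(a^-1 b a b a^-1 b a b^-2) = trace(a^-1 b a b a^-1 b a b^-1) * trace(b) - trace(a^-1 b a b a^-1 b a) = -x^2*y^3*z^2 + 2*x^3*y^2*z + x*y^4*z + 2*x*y^2*z^3 - x^4*y - x^2*y^3 - 2*x^2*y*z^2 - y^3*z^2 - y*z^4 - 5*x*y^2*z + 5*x^2*y + y^3 + 5*y*z^2 - 3*y
trace(b^-3 a^-1 b a b a^-1 b a) = trace(a^-1 b a b a^-1 b a b^-2) * trace(b) - trace(a^-1 b a b a^-1 b a b^-1) = -x^2*y^4*z^2 + 2*x^3*y^3*z + x*y^5*z + 2*x*y^3*z^3 - x^4*y^2 - x^2*y^4 - x^2*y^2*z^2 - y^4*z^2 - y^2*z^4 - 2*x^3*y*z - 6*x*y^3*z - 2*x*y*z^3 + x^4 + 6*x^2*y^2 + 2*x^2*z^2 + y^4 + 6*y^2*z^2 + z^4 + 4*x*y*z - 4*x^2 - 4*y^2 - 4*z^2 + 2
trace(a^-1 b^-3 a^-1 b a b a^-1 b) = trace(b^-3 a^-1 b a b a^-1 b) * trace(a) - trace(b^-3 a^-1 b a b a^-1 b a) = x^2*y^4*z^2 - 2*x^3*y^3*z - x*y^5*z - 2*x*y^3*z^3 + x^4*y^2 + x^2*y^4 + 2*x^2*y^2*z^2 + y^4*z^2 + y^2*z^4 + 5*x*y^3*z + x*y*z^3 - 5*x^2*y^2 - x^2*z^2 - y^4 - 6*y^2*z^2 - z^4 + x^2 + 4*y^2 + 4*z^2 - 2
trace(a^-1 b^-1 a^-1 b^-3 a^-1 b a b) = trace(a^-1 b^-3 a^-1 b a b a^-1) * trace(b) - trace(a^-1 b^-3 a^-1 b a b a^-1 b) = x*y^3*z^3 - 2*x^2*y^2*z^2 - y^4*z^2 - y^2*z^4 + x^3*y*z + x*y^3*z + x^2*z^2 + 5*y^2*z^2 + z^4 - 3*x*y*z - x^2 - y^2 - 4*z^2 + 2
trace(b^-1 a^-1 b^-1 a^-1 b^-3 a^-1 b a) = trace(a^-1 b^-1 a^-1 b^-3 a^-1 b a) * trace(b) - trace(a^-1 b^-1 a^-1 b^-3 a^-1 b a b) = -x*y^3*z^3 + 2*x^2*y^2*z^2 + y^4*z^2 + y^2*z^4 - x^3*y*z - x^2*y^2 - x^2*z^2 - y^4 - 5*y^2*z^2 - z^4 + 2*x*y*z + x^2 + 4*y^2 + 4*z^2 - 2

-x*y^3*z^3 + 2*x^2*y^2*z^2 + y^4*z^2 + y^2*z^4 - x^3*y*z - x^2*y^2 - x^2*z^2 - y^4 - 5*y^2*z^2 - z^4 + 2*x*y*z + x^2 + 4*y^2 + 4*z^2 - 2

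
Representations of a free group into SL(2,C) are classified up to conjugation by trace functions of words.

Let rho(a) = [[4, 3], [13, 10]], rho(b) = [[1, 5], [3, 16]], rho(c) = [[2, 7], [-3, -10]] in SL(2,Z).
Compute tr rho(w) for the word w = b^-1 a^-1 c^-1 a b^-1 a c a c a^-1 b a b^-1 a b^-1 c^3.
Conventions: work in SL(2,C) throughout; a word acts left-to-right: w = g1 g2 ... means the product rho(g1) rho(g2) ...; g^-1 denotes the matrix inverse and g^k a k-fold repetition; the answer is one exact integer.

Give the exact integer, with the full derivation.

66434276

rho(b^-1) = [[16, -5], [-3, 1]]
... * rho(a^-1) = [[10, -3], [-13, 4]]  ->  [[225, -68], [-43, 13]]
... * rho(c^-1) = [[-10, -7], [3, 2]]  ->  [[-2454, -1711], [469, 327]]
... * rho(a) = [[4, 3], [13, 10]]  ->  [[-32059, -24472], [6127, 4677]]
... * rho(b^-1) = [[16, -5], [-3, 1]]  ->  [[-439528, 135823], [84001, -25958]]
... * rho(a) = [[4, 3], [13, 10]]  ->  [[7587, 39646], [-1450, -7577]]
... * rho(c) = [[2, 7], [-3, -10]]  ->  [[-103764, -343351], [19831, 65620]]
... * rho(a) = [[4, 3], [13, 10]]  ->  [[-4878619, -3744802], [932384, 715693]]
... * rho(c) = [[2, 7], [-3, -10]]  ->  [[1477168, 3297687], [-282311, -630242]]
... * rho(a^-1) = [[10, -3], [-13, 4]]  ->  [[-28098251, 8759244], [5370036, -1674035]]
... * rho(b) = [[1, 5], [3, 16]]  ->  [[-1820519, -343351], [347931, 65620]]
... * rho(a) = [[4, 3], [13, 10]]  ->  [[-11745639, -8895067], [2244784, 1699993]]
... * rho(b^-1) = [[16, -5], [-3, 1]]  ->  [[-161245023, 49833128], [30816565, -9523927]]
... * rho(a) = [[4, 3], [13, 10]]  ->  [[2850572, 14596211], [-544791, -2789575]]
... * rho(b^-1) = [[16, -5], [-3, 1]]  ->  [[1820519, 343351], [-347931, -65620]]
... * rho(c) = [[2, 7], [-3, -10]]  ->  [[2610985, 9310123], [-499002, -1779317]]
... * rho(c) = [[2, 7], [-3, -10]]  ->  [[-22708399, -74824335], [4339947, 14300156]]
... * rho(c) = [[2, 7], [-3, -10]]  ->  [[179056207, 589284557], [-34220574, -112621931]]
tr = 179056207 + -112621931 = 66434276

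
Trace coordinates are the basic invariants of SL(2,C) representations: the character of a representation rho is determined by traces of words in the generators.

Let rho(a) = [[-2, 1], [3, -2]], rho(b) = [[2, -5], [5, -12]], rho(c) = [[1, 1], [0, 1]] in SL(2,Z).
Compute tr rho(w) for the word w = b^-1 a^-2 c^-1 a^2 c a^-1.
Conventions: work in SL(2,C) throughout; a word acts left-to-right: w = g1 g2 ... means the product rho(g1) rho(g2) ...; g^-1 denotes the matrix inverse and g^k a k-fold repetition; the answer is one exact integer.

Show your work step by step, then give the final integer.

1234

rho(b^-1) = [[-12, 5], [-5, 2]]
... * rho(a^-1) = [[-2, -1], [-3, -2]]  ->  [[9, 2], [4, 1]]
... * rho(a^-1) = [[-2, -1], [-3, -2]]  ->  [[-24, -13], [-11, -6]]
... * rho(c^-1) = [[1, -1], [0, 1]]  ->  [[-24, 11], [-11, 5]]
... * rho(a) = [[-2, 1], [3, -2]]  ->  [[81, -46], [37, -21]]
... * rho(a) = [[-2, 1], [3, -2]]  ->  [[-300, 173], [-137, 79]]
... * rho(c) = [[1, 1], [0, 1]]  ->  [[-300, -127], [-137, -58]]
... * rho(a^-1) = [[-2, -1], [-3, -2]]  ->  [[981, 554], [448, 253]]
tr = 981 + 253 = 1234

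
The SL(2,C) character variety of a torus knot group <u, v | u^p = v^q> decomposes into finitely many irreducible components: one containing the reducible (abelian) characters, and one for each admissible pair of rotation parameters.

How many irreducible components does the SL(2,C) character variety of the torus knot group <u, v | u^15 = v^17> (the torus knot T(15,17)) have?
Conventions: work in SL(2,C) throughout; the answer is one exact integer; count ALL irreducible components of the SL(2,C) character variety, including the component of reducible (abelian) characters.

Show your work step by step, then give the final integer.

In the torus knot group T(15,17), u^15 = v^17 is central, so an irreducible representation sends it to +I or -I (Schur).
On an irreducible component, tr(u) is locked at 2*cos(pi*alpha/15) for some alpha in 1..14, and tr(v) at 2*cos(pi*beta/17) for some beta in 1..16.
The two central values (-1)^alpha I and (-1)^beta I must be the same matrix, so alpha and beta share a parity.
Enumerate parity-matched pairs: 7*8 odd-odd plus 7*8 even-even gives 112.
components with irreducible characters: 112; plus the single component of reducible (abelian) characters: total 113.

113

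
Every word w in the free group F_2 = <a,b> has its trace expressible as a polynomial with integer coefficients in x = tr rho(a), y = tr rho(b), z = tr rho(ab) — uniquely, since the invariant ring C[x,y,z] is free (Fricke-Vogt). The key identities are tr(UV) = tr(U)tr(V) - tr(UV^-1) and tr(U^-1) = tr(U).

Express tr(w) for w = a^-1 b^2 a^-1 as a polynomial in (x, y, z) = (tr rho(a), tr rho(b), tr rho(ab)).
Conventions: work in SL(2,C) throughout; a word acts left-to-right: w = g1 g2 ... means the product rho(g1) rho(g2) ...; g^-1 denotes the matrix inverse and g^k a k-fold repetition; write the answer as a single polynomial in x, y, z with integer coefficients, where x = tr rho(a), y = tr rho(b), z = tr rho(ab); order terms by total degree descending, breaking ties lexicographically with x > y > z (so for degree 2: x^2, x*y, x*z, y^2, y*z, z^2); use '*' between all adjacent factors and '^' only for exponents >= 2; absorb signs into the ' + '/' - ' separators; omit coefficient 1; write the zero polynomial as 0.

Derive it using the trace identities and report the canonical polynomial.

trace(b^2) = trace(b) trace(b) - trace(1) = y^2 - 2
and trace(b^2 a) = trace(b) trace(a b) - trace(a) = y*z - x
and trace(a^-1 b^2) = trace(b^2) trace(a) - trace(b^2 a) = x*y^2 - y*z - x
trace(a^-1 b^2 a^-1) = trace(a^-1 b^2) trace(a) - trace(a^-1 b^2 a) = x^2*y^2 - x*y*z - x^2 - y^2 + 2

x^2*y^2 - x*y*z - x^2 - y^2 + 2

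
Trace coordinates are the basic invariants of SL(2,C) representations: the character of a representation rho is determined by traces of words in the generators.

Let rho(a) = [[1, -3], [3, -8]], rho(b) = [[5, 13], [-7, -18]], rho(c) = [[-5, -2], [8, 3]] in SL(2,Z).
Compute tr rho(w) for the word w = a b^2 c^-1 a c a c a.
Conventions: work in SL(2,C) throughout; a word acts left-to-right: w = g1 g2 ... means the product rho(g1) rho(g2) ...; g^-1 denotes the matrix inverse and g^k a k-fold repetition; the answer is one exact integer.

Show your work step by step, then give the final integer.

-390369730

rho(a) = [[1, -3], [3, -8]]
... * rho(b) = [[5, 13], [-7, -18]]  ->  [[26, 67], [71, 183]]
... * rho(b) = [[5, 13], [-7, -18]]  ->  [[-339, -868], [-926, -2371]]
... * rho(c^-1) = [[3, 2], [-8, -5]]  ->  [[5927, 3662], [16190, 10003]]
... * rho(a) = [[1, -3], [3, -8]]  ->  [[16913, -47077], [46199, -128594]]
... * rho(c) = [[-5, -2], [8, 3]]  ->  [[-461181, -175057], [-1259747, -478180]]
... * rho(a) = [[1, -3], [3, -8]]  ->  [[-986352, 2783999], [-2694287, 7604681]]
... * rho(c) = [[-5, -2], [8, 3]]  ->  [[27203752, 10324701], [74308883, 28202617]]
... * rho(a) = [[1, -3], [3, -8]]  ->  [[58177855, -164208864], [158916734, -448547585]]
tr = 58177855 + -448547585 = -390369730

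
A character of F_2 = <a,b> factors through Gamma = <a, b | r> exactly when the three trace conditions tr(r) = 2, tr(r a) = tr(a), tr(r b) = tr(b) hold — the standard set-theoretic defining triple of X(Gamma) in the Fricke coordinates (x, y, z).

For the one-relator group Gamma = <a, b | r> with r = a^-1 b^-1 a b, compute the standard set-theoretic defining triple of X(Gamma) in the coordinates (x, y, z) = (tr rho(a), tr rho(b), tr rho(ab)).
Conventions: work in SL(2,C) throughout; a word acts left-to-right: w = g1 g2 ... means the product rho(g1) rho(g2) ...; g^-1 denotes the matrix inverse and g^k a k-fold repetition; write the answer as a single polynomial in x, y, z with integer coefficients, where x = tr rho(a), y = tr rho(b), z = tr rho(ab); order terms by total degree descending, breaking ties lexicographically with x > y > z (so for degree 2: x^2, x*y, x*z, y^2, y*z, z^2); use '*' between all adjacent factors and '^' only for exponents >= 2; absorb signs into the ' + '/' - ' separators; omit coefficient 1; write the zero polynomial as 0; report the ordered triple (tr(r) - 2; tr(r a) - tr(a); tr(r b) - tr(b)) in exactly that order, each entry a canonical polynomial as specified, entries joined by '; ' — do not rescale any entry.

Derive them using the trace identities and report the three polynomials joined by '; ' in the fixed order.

-x*y*z + x^2 + y^2 + z^2 - 4; 0; -x*y^2*z + x^2*y + y^3 + y*z^2 - 4*y

tr(a b a) = tr(a) tr(b a) - tr(b) = x*z - y
so tr(a b a b) = tr(a b) tr(a b) - tr(1)   [split at repeated a] = z^2 - 2
so tr(b^-1 a b a) = tr(a b a) tr(b) - tr(a b a b) = x*y*z - y^2 - z^2 + 2
tr(a^-1 b^-1 a b) = tr(b^-1 a b) tr(a) - tr(b^-1 a b a) = -x*y*z + x^2 + y^2 + z^2 - 2
tr(b^2) = tr(b) tr(b) - tr(1) = y^2 - 2
tr(b a b) = tr(b) tr(a b) - tr(a) = y*z - x
reduce: tr(b a b^2) = tr(b) tr(b a b) - tr(b a) = y^2*z - x*y - z
tr(b a b^2 a) = tr(b) tr(a b a b) - tr(a b a) = y*z^2 - x*z - y
so tr(a b^2 a^-1 b) = tr(b a b^2) tr(a) - tr(b a b^2 a) = x*y^2*z - x^2*y - y*z^2 + y
tr(a^-1 b^-1 a b^2) = tr(a b^2 a^-1) tr(b) - tr(a b^2 a^-1 b) = -x*y^2*z + x^2*y + y^3 + y*z^2 - 3*y
assemble the triple (tr(r) - 2; tr(r a) - x; tr(r b) - y)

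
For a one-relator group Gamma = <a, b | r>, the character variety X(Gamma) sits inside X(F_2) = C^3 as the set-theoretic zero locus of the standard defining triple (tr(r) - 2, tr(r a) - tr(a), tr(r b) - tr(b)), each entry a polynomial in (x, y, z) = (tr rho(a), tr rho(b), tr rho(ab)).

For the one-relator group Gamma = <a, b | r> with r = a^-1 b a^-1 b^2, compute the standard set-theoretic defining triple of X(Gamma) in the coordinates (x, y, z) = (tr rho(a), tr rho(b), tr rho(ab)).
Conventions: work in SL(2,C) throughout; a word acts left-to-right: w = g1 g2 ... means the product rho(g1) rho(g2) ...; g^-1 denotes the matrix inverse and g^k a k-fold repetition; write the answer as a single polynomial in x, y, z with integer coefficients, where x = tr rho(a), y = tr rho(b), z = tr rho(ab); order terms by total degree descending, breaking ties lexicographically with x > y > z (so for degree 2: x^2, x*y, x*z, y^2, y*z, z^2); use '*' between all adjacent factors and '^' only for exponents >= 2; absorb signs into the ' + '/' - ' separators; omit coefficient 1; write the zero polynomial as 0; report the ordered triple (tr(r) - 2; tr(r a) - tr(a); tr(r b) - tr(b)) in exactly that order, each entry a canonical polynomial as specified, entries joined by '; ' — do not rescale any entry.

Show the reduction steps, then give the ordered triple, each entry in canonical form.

use: tr(b^2) = tr(b) tr(b) - tr(1)  (reduce the b square) = y^2 - 2
use: tr(b^3) = tr(b) tr(b^2) - tr(b)  (reduce the b square) = y^3 - 3*y
tr(b a b) = tr(b) tr(a b) - tr(a)  (reduce the b square) = y*z - x
tr(b^3 a) = tr(b) tr(b a b) - tr(b a)  (reduce the b square) = y^2*z - x*y - z
use: tr(b a^-1 b^2) = tr(b^3) tr(a) - tr(b^3 a)  (eliminate a^-1) = x*y^3 - y^2*z - 2*x*y + z
apply: tr(a b a b) = tr(b a) tr(b a) - tr(1)  (split on b) = z^2 - 2
use: tr(a b a) = tr(a) tr(b a) - tr(b)  (reduce the a square) = x*z - y
apply: tr(b^2 a b a) = tr(b) tr(a b a b) - tr(a b a)  (reduce the b square) = y*z^2 - x*z - y
tr(b a^-1 b^2 a) = tr(b^2 a b) tr(a) - tr(b^2 a b a)  (eliminate a^-1) = x*y^2*z - x^2*y - y*z^2 + y
tr(a^-1 b a^-1 b^2) = tr(b a^-1 b^2) tr(a) - tr(b a^-1 b^2 a)  (eliminate a^-1) = x^2*y^3 - 2*x*y^2*z - x^2*y + y*z^2 + x*z - y
apply: tr(b^4) = tr(b) tr(b^3) - tr(b^2) = y^4 - 4*y^2 + 2
tr(b^4 a) = tr(b) tr(b^2 a b) - tr(b^2 a) = y^3*z - x*y^2 - 2*y*z + x
tr(b a^-1 b^3) = tr(b^4) tr(a) - tr(b^4 a) = x*y^4 - y^3*z - 3*x*y^2 + 2*y*z + x
tr(b^3 a b a) = tr(b) tr(a b a b^2) - tr(a b a b) = y^2*z^2 - x*y*z - y^2 - z^2 + 2
apply: tr(b a^-1 b^3 a) = tr(b^3 a b) tr(a) - tr(b^3 a b a) = x*y^3*z - x^2*y^2 - y^2*z^2 - x*y*z + x^2 + y^2 + z^2 - 2
use: tr(a^-1 b a^-1 b^3) = tr(b a^-1 b^3) tr(a) - tr(b a^-1 b^3 a) = x^2*y^4 - 2*x*y^3*z - 2*x^2*y^2 + y^2*z^2 + 3*x*y*z - y^2 - z^2 + 2
assemble the triple (tr(r) - 2; tr(r a) - x; tr(r b) - y)

x^2*y^3 - 2*x*y^2*z - x^2*y + y*z^2 + x*z - y - 2; x*y^3 - y^2*z - 2*x*y - x + z; x^2*y^4 - 2*x*y^3*z - 2*x^2*y^2 + y^2*z^2 + 3*x*y*z - y^2 - z^2 - y + 2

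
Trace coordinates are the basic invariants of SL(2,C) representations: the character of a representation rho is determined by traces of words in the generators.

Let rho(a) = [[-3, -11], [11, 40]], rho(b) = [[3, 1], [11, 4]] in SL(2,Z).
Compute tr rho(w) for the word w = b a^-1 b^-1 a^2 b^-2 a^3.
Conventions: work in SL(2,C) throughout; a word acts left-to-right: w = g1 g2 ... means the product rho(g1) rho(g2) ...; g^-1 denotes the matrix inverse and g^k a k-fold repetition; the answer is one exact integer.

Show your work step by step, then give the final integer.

rho(b) = [[3, 1], [11, 4]]
... * rho(a^-1) = [[40, 11], [-11, -3]]  ->  [[109, 30], [396, 109]]
... * rho(b^-1) = [[4, -1], [-11, 3]]  ->  [[106, -19], [385, -69]]
... * rho(a) = [[-3, -11], [11, 40]]  ->  [[-527, -1926], [-1914, -6995]]
... * rho(a) = [[-3, -11], [11, 40]]  ->  [[-19605, -71243], [-71203, -258746]]
... * rho(b^-1) = [[4, -1], [-11, 3]]  ->  [[705253, -194124], [2561394, -705035]]
... * rho(b^-1) = [[4, -1], [-11, 3]]  ->  [[4956376, -1287625], [18000961, -4676499]]
... * rho(a) = [[-3, -11], [11, 40]]  ->  [[-29033003, -106025136], [-105444372, -385070531]]
... * rho(a) = [[-3, -11], [11, 40]]  ->  [[-1079177487, -3921642407], [-3919442725, -14242933148]]
... * rho(a) = [[-3, -11], [11, 40]]  ->  [[-39900534016, -144994743923], [-144913936453, -526603455945]]
tr = -39900534016 + -526603455945 = -566503989961

-566503989961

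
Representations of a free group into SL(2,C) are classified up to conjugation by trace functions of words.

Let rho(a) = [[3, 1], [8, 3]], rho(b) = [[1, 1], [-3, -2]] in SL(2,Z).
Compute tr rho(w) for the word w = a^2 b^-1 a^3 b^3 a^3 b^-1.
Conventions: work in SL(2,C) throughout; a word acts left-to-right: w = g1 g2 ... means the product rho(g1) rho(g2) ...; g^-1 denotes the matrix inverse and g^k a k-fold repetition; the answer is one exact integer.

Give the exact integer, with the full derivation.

rho(a) = [[3, 1], [8, 3]]
... * rho(a) = [[3, 1], [8, 3]]  ->  [[17, 6], [48, 17]]
... * rho(b^-1) = [[-2, -1], [3, 1]]  ->  [[-16, -11], [-45, -31]]
... * rho(a) = [[3, 1], [8, 3]]  ->  [[-136, -49], [-383, -138]]
... * rho(a) = [[3, 1], [8, 3]]  ->  [[-800, -283], [-2253, -797]]
... * rho(a) = [[3, 1], [8, 3]]  ->  [[-4664, -1649], [-13135, -4644]]
... * rho(b) = [[1, 1], [-3, -2]]  ->  [[283, -1366], [797, -3847]]
... * rho(b) = [[1, 1], [-3, -2]]  ->  [[4381, 3015], [12338, 8491]]
... * rho(b) = [[1, 1], [-3, -2]]  ->  [[-4664, -1649], [-13135, -4644]]
... * rho(a) = [[3, 1], [8, 3]]  ->  [[-27184, -9611], [-76557, -27067]]
... * rho(a) = [[3, 1], [8, 3]]  ->  [[-158440, -56017], [-446207, -157758]]
... * rho(a) = [[3, 1], [8, 3]]  ->  [[-923456, -326491], [-2600685, -919481]]
... * rho(b^-1) = [[-2, -1], [3, 1]]  ->  [[867439, 596965], [2442927, 1681204]]
tr = 867439 + 1681204 = 2548643

2548643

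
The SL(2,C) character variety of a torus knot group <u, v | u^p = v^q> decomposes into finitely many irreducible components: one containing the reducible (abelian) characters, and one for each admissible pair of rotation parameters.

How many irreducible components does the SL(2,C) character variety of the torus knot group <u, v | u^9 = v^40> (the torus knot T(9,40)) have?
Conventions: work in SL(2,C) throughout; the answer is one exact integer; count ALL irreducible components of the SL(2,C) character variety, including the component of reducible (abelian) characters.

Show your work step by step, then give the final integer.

In the torus knot group T(9,40), u^9 = v^40 is central, so an irreducible representation sends it to +I or -I (Schur).
On an irreducible component, tr(u) is locked at 2*cos(pi*alpha/9) for some alpha in 1..8, and tr(v) at 2*cos(pi*beta/40) for some beta in 1..39.
The two central values (-1)^alpha I and (-1)^beta I must be the same matrix, so alpha and beta share a parity.
count pairs: odd alpha (4 choices) x odd beta (20), plus even alpha (4) x even beta (19): 4*20 + 4*19 = 156.
That is 156 components of irreducible characters, and with the reducible (abelian) component the total is 157.

157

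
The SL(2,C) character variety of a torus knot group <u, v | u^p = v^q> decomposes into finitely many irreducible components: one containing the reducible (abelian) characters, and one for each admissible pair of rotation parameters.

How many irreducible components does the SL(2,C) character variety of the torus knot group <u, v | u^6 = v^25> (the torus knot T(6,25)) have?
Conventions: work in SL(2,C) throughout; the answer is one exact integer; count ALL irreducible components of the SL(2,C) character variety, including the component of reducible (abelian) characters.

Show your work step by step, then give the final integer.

In the torus knot group T(6,25), u^6 = v^25 is central, so an irreducible representation sends it to +I or -I (Schur).
So on each irreducible component the traces are pinned: tr(u) = 2*cos(pi*alpha/6) with 1 <= alpha <= 5, tr(v) = 2*cos(pi*beta/25) with 1 <= beta <= 24.
u^6 = (-1)^alpha I and v^25 = (-1)^beta I must agree, so alpha and beta have equal parity.
Counting: 3 odd alphas x 12 odd betas + 2 even alphas x 12 even betas = 36 + 24 = 60.
That is 60 components of irreducible characters, and with the reducible (abelian) component the total is 61.

61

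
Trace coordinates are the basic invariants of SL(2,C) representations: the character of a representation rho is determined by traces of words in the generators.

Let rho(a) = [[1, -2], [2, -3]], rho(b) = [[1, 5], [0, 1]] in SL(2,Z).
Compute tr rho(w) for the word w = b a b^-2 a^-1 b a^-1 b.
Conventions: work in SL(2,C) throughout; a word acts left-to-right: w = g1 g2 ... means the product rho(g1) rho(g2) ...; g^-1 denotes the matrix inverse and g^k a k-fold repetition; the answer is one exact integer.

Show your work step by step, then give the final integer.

-4812

rho(b) = [[1, 5], [0, 1]]
... * rho(a) = [[1, -2], [2, -3]]  ->  [[11, -17], [2, -3]]
... * rho(b^-1) = [[1, -5], [0, 1]]  ->  [[11, -72], [2, -13]]
... * rho(b^-1) = [[1, -5], [0, 1]]  ->  [[11, -127], [2, -23]]
... * rho(a^-1) = [[-3, 2], [-2, 1]]  ->  [[221, -105], [40, -19]]
... * rho(b) = [[1, 5], [0, 1]]  ->  [[221, 1000], [40, 181]]
... * rho(a^-1) = [[-3, 2], [-2, 1]]  ->  [[-2663, 1442], [-482, 261]]
... * rho(b) = [[1, 5], [0, 1]]  ->  [[-2663, -11873], [-482, -2149]]
tr = -2663 + -2149 = -4812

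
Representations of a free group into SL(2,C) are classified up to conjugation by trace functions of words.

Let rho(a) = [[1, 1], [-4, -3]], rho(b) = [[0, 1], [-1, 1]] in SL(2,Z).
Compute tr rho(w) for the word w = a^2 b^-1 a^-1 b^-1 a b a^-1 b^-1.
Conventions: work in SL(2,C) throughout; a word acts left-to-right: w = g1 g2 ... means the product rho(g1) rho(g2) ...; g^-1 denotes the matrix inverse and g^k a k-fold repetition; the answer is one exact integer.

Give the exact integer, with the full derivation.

5398

rho(a) = [[1, 1], [-4, -3]]
... * rho(a) = [[1, 1], [-4, -3]]  ->  [[-3, -2], [8, 5]]
... * rho(b^-1) = [[1, -1], [1, 0]]  ->  [[-5, 3], [13, -8]]
... * rho(a^-1) = [[-3, -1], [4, 1]]  ->  [[27, 8], [-71, -21]]
... * rho(b^-1) = [[1, -1], [1, 0]]  ->  [[35, -27], [-92, 71]]
... * rho(a) = [[1, 1], [-4, -3]]  ->  [[143, 116], [-376, -305]]
... * rho(b) = [[0, 1], [-1, 1]]  ->  [[-116, 259], [305, -681]]
... * rho(a^-1) = [[-3, -1], [4, 1]]  ->  [[1384, 375], [-3639, -986]]
... * rho(b^-1) = [[1, -1], [1, 0]]  ->  [[1759, -1384], [-4625, 3639]]
tr = 1759 + 3639 = 5398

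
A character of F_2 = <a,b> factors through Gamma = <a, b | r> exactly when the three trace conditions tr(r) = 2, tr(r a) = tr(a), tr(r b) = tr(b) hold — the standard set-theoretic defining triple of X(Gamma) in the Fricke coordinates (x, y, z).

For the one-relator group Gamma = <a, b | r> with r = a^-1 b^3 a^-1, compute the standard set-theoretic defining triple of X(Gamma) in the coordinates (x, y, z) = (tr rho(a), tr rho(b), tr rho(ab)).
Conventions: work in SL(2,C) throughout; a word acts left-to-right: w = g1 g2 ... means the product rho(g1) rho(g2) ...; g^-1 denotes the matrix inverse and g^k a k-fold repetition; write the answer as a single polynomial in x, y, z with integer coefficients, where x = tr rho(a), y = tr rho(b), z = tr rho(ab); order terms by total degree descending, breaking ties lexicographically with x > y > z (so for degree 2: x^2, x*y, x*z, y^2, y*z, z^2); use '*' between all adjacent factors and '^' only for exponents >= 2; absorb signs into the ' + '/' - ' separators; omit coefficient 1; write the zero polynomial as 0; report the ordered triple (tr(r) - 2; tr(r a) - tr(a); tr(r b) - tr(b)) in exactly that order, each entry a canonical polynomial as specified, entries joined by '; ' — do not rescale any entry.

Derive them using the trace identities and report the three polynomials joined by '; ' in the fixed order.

x^2*y^3 - x*y^2*z - 2*x^2*y - y^3 + x*z + 3*y - 2; x*y^3 - y^2*z - 2*x*y - x + z; x^2*y^4 - 2*x*y^3*z - 2*x^2*y^2 + y^2*z^2 + 3*x*y*z - y^2 - z^2 - y + 2

trace(b^2) = trace(b) trace(b) - trace(1)   [square of b] = y^2 - 2
use: trace(b^3) = trace(b) trace(b^2) - trace(b)   [square of b] = y^3 - 3*y
apply: trace(a b^2) = trace(b) trace(a b) - trace(a)   [square of b] = y*z - x
use: trace(b^3 a) = trace(b) trace(a b^2) - trace(a b)   [square of b] = y^2*z - x*y - z
apply: trace(a^-1 b^3) = trace(b^3) trace(a) - trace(b^3 a)   [inverse elimination on a] = x*y^3 - y^2*z - 2*x*y + z
apply: trace(a^-1 b^3 a^-1) = trace(a^-1 b^3) trace(a) - trace(a^-1 b^3 a)   [inverse elimination on a] = x^2*y^3 - x*y^2*z - 2*x^2*y - y^3 + x*z + 3*y
apply: trace(b^4) = trace(b) trace(b^3) - trace(b^2) = y^4 - 4*y^2 + 2
trace(b^4 a) = trace(b) trace(b a b^2) - trace(b a b) = y^3*z - x*y^2 - 2*y*z + x
apply: trace(b a^-1 b^3) = trace(b^4) trace(a) - trace(b^4 a) = x*y^4 - y^3*z - 3*x*y^2 + 2*y*z + x
trace(a b a b) = trace(a b) trace(a b) - trace(1) = z^2 - 2
trace(a b a) = trace(a) trace(b a) - trace(b) = x*z - y
trace(a b a b^2) = trace(b) trace(a b a b) - trace(a b a) = y*z^2 - x*z - y
trace(b^3 a b a) = trace(b) trace(a b a b^2) - trace(a b a b) = y^2*z^2 - x*y*z - y^2 - z^2 + 2
trace(b a^-1 b^3 a) = trace(b^3 a b) trace(a) - trace(b^3 a b a) = x*y^3*z - x^2*y^2 - y^2*z^2 - x*y*z + x^2 + y^2 + z^2 - 2
use: trace(a^-1 b^3 a^-1 b) = trace(b a^-1 b^3) trace(a) - trace(b a^-1 b^3 a) = x^2*y^4 - 2*x*y^3*z - 2*x^2*y^2 + y^2*z^2 + 3*x*y*z - y^2 - z^2 + 2
assemble the triple (trace(r) - 2; trace(r a) - x; trace(r b) - y)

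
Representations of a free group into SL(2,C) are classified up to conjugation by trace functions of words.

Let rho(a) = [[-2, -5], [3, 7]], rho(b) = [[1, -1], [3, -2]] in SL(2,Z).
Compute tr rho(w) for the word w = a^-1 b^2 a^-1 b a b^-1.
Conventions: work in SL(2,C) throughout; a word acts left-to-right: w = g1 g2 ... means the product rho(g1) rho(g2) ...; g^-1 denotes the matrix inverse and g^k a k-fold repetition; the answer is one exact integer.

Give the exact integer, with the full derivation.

-34306

rho(a^-1) = [[7, 5], [-3, -2]]
... * rho(b) = [[1, -1], [3, -2]]  ->  [[22, -17], [-9, 7]]
... * rho(b) = [[1, -1], [3, -2]]  ->  [[-29, 12], [12, -5]]
... * rho(a^-1) = [[7, 5], [-3, -2]]  ->  [[-239, -169], [99, 70]]
... * rho(b) = [[1, -1], [3, -2]]  ->  [[-746, 577], [309, -239]]
... * rho(a) = [[-2, -5], [3, 7]]  ->  [[3223, 7769], [-1335, -3218]]
... * rho(b^-1) = [[-2, 1], [-3, 1]]  ->  [[-29753, 10992], [12324, -4553]]
tr = -29753 + -4553 = -34306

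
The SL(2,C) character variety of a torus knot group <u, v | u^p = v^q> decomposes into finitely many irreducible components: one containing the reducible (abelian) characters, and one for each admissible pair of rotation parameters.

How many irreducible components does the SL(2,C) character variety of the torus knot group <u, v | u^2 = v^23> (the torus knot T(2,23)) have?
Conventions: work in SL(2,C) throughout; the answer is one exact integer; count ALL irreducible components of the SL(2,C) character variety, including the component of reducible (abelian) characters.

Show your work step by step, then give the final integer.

12

Gamma = < u, v | u^2 = v^23 > (torus knot T(2,23)); the central element u^2 = v^23 acts as +I or -I in any irreducible SL(2,C) representation.
This locks tr(u) to 2*cos(pi*alpha/2), alpha in 1..1, and tr(v) to 2*cos(pi*beta/23), beta in 1..22, on each component of irreducible characters.
u^2 = (-1)^alpha I and v^23 = (-1)^beta I must agree, so alpha and beta have equal parity.
Enumerate parity-matched pairs: 1*11 odd-odd plus 0*11 even-even gives 11.
components with irreducible characters: 11; plus the single component of reducible (abelian) characters: total 12.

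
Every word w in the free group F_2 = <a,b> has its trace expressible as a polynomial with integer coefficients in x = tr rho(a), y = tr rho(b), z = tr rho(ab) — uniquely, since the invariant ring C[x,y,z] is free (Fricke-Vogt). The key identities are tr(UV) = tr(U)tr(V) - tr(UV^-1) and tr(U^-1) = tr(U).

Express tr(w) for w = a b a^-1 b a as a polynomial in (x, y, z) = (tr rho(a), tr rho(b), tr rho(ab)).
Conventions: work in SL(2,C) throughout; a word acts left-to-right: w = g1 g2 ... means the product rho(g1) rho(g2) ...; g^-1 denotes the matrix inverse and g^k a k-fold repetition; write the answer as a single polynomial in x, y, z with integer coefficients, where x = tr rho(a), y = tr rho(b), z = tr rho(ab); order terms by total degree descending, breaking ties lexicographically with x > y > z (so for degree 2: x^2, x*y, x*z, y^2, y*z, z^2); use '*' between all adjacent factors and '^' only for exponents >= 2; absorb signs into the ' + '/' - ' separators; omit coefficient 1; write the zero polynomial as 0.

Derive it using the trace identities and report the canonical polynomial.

x^2*y*z - x^3 - x*y^2 - x*z^2 + y*z + 3*x

tr(a^2 b) = tr(a)*tr(b a) - tr(b) = x*z - y
tr(a^2) = tr(a)*tr(a) - tr(1) = x^2 - 2
so tr(b a^2 b) = tr(b)*tr(a^2 b) - tr(a^2) = x*y*z - x^2 - y^2 + 2
so tr(b a b a) = tr(b a)*tr(b a) - tr(1)   [split at repeated b] = z^2 - 2
tr(b a b) = tr(b)*tr(a b) - tr(a) = y*z - x
so tr(b a^2 b a) = tr(a)*tr(b a b a) - tr(b a b) = x*z^2 - y*z - x
so tr(a b a^-1 b a) = tr(b a^2 b)*tr(a) - tr(b a^2 b a) = x^2*y*z - x^3 - x*y^2 - x*z^2 + y*z + 3*x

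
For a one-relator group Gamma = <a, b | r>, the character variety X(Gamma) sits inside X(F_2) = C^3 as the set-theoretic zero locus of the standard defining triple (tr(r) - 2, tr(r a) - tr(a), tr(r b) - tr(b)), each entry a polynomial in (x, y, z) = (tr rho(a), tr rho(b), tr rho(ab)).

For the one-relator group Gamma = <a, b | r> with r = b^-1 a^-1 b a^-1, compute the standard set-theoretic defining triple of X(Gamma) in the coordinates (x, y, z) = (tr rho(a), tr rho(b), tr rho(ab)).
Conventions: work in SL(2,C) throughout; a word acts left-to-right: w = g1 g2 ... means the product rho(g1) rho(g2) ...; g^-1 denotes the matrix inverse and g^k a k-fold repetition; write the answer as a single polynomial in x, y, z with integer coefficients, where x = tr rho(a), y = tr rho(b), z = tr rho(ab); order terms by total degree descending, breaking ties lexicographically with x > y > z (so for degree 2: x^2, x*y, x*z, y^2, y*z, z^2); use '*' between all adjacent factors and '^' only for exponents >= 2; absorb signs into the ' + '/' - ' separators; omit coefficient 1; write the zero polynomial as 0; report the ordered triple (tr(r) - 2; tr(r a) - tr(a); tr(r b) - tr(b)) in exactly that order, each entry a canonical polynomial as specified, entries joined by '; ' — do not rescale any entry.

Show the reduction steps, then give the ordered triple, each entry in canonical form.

x*y*z - y^2 - z^2; 0; x^2*y - x*z - 2*y

use: trace(a^-1) = trace(a) = x
trace(a b a) = trace(a) trace(b a) - trace(b)   [square of a] = x*z - y
apply: trace(a b a b) = trace(b a) trace(b a) - trace(1)   [split at a repeated b] = z^2 - 2
trace(b a b^-1 a) = trace(a b a) trace(b) - trace(a b a b)   [inverse elimination on b] = x*y*z - y^2 - z^2 + 2
trace(b^-1 a^-1 b a) = trace(b a b^-1) trace(a) - trace(b a b^-1 a)   [inverse elimination on a] = -x*y*z + x^2 + y^2 + z^2 - 2
trace(b^-1 a^-1 b a^-1) = trace(b^-1 a^-1 b) trace(a) - trace(b^-1 a^-1 b a)   [inverse elimination on a] = x*y*z - y^2 - z^2 + 2
apply: trace(b a^-1) = trace(b) trace(a) - trace(b a) = x*y - z
use: trace(a^-1 b a^-1) = trace(b a^-1) trace(a) - trace(b) = x^2*y - x*z - y
assemble the triple (trace(r) - 2; trace(r a) - x; trace(r b) - y)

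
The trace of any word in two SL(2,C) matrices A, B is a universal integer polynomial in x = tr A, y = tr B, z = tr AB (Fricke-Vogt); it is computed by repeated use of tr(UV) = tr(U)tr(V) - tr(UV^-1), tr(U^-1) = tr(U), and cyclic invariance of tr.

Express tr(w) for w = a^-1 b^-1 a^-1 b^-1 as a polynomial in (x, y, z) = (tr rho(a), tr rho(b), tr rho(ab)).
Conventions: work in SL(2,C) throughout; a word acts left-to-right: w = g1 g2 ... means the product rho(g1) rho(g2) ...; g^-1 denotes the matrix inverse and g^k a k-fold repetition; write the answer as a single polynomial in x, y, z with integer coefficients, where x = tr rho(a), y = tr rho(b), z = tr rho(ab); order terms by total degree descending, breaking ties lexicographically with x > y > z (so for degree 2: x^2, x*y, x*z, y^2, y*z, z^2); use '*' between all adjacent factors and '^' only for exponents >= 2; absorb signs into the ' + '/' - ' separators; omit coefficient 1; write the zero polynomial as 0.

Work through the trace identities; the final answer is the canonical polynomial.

apply: trace(a^-1) = trace(a) = x
apply: trace(a^-2) = trace(a^-1) trace(a) - trace(1)  (eliminate a^-1) = x^2 - 2
use: trace(b a^-1) = trace(b) trace(a) - trace(b a)  (eliminate a^-1) = x*y - z
apply: trace(a^-2 b) = trace(b a^-1) trace(a) - trace(b)  (eliminate a^-1) = x^2*y - x*z - y
trace(a^-1 b^-1 a^-1) = trace(a^-2) trace(b) - trace(a^-2 b)  (eliminate b^-1) = x*z - y
apply: trace(a b a b) = trace(a b) trace(a b) - trace(1)  (split on a) = z^2 - 2
trace(b a b^-1 a) = trace(a b a) trace(b) - trace(a b a b)  (eliminate b^-1) = x*y*z - y^2 - z^2 + 2
apply: trace(b^-1 a^-1 b a) = trace(b a b^-1) trace(a) - trace(b a b^-1 a)  (eliminate a^-1) = -x*y*z + x^2 + y^2 + z^2 - 2
trace(a^-1 b^-1 a^-1 b) = trace(b^-1 a^-1 b) trace(a) - trace(b^-1 a^-1 b a)  (eliminate a^-1) = x*y*z - y^2 - z^2 + 2
use: trace(a^-1 b^-1 a^-1 b^-1) = trace(a^-1 b^-1 a^-1) trace(b) - trace(a^-1 b^-1 a^-1 b)  (eliminate b^-1) = z^2 - 2

z^2 - 2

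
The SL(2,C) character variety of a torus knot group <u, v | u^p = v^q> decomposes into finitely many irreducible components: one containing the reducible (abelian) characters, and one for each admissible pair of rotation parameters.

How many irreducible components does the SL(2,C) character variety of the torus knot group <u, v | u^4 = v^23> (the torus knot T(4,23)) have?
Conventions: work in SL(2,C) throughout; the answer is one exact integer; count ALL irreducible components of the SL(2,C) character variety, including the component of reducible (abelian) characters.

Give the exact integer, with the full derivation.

34

In the torus knot group T(4,23), u^4 = v^23 is central, so an irreducible representation sends it to +I or -I (Schur).
This locks tr(u) to 2*cos(pi*alpha/4), alpha in 1..3, and tr(v) to 2*cos(pi*beta/23), beta in 1..22, on each component of irreducible characters.
Consistency of u^4 = (-1)^alpha I with v^23 = (-1)^beta I forces alpha = beta (mod 2).
Counting: 2 odd alphas x 11 odd betas + 1 even alphas x 11 even betas = 22 + 11 = 33.
That is 33 components of irreducible characters, and with the reducible (abelian) component the total is 34.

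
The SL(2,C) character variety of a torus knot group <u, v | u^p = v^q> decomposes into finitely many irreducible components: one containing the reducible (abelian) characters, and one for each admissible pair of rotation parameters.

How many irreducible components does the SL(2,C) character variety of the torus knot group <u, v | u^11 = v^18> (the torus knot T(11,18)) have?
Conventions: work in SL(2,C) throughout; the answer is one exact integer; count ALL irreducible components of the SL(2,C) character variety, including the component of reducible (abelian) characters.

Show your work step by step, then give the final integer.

Gamma = < u, v | u^11 = v^18 > (torus knot T(11,18)); the central element u^11 = v^18 acts as +I or -I in any irreducible SL(2,C) representation.
This locks tr(u) to 2*cos(pi*alpha/11), alpha in 1..10, and tr(v) to 2*cos(pi*beta/18), beta in 1..17, on each component of irreducible characters.
u^11 = (-1)^alpha I and v^18 = (-1)^beta I must agree, so alpha and beta have equal parity.
count pairs: odd alpha (5 choices) x odd beta (9), plus even alpha (5) x even beta (8): 5*9 + 5*8 = 85.
Total: 85 irreducible-character components + 1 reducible (abelian) component = 86.

86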